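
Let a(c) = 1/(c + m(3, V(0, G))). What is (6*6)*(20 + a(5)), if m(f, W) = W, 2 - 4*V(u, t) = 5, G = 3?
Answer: 12384/17 ≈ 728.47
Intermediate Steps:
V(u, t) = -¾ (V(u, t) = ½ - ¼*5 = ½ - 5/4 = -¾)
a(c) = 1/(-¾ + c) (a(c) = 1/(c - ¾) = 1/(-¾ + c))
(6*6)*(20 + a(5)) = (6*6)*(20 + 4/(-3 + 4*5)) = 36*(20 + 4/(-3 + 20)) = 36*(20 + 4/17) = 36*(344/17) = 12384/17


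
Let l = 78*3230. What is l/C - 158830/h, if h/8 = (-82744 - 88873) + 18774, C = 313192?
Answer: 22362650545/23934602428 ≈ 0.93432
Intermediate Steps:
l = 251940
h = -1222744 (h = 8*((-82744 - 88873) + 18774) = 8*(-171617 + 18774) = 8*(-152843) = -1222744)
l/C - 158830/h = 251940/313192 - 158830/(-1222744) = 251940*(1/313192) - 158830*(-1/1222744) = 62985/78298 + 79415/611372 = 22362650545/23934602428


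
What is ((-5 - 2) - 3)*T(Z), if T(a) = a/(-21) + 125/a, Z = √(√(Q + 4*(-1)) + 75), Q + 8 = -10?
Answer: 10*(-2550 + I*√22)/(21*√(75 + I*√22)) ≈ -140.0 + 4.6312*I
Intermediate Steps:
Q = -18 (Q = -8 - 10 = -18)
Z = √(75 + I*√22) (Z = √(√(-18 + 4*(-1)) + 75) = √(√(-18 - 4) + 75) = √(√(-22) + 75) = √(I*√22 + 75) = √(75 + I*√22) ≈ 8.6645 + 0.27067*I)
T(a) = 125/a - a/21 (T(a) = a*(-1/21) + 125/a = -a/21 + 125/a = 125/a - a/21)
((-5 - 2) - 3)*T(Z) = ((-5 - 2) - 3)*(125/(√(75 + I*√22)) - √(75 + I*√22)/21) = (-7 - 3)*(125/√(75 + I*√22) - √(75 + I*√22)/21) = -10*(125/√(75 + I*√22) - √(75 + I*√22)/21) = -1250/√(75 + I*√22) + 10*√(75 + I*√22)/21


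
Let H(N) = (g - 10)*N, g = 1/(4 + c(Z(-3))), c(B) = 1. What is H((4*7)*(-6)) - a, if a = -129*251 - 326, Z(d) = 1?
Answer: 171757/5 ≈ 34351.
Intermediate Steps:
g = ⅕ (g = 1/(4 + 1) = 1/5 = ⅕ ≈ 0.20000)
a = -32705 (a = -32379 - 326 = -32705)
H(N) = -49*N/5 (H(N) = (⅕ - 10)*N = -49*N/5)
H((4*7)*(-6)) - a = -49*4*7*(-6)/5 - 1*(-32705) = -1372*(-6)/5 + 32705 = -49/5*(-168) + 32705 = 8232/5 + 32705 = 171757/5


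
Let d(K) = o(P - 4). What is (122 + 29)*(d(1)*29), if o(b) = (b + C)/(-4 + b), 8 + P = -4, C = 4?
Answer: 13137/5 ≈ 2627.4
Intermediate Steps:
P = -12 (P = -8 - 4 = -12)
o(b) = (4 + b)/(-4 + b) (o(b) = (b + 4)/(-4 + b) = (4 + b)/(-4 + b))
d(K) = ⅗ (d(K) = (4 + (-12 - 4))/(-4 + (-12 - 4)) = (4 - 16)/(-4 - 16) = -12/(-20) = -1/20*(-12) = ⅗)
(122 + 29)*(d(1)*29) = (122 + 29)*((⅗)*29) = 151*(87/5) = 13137/5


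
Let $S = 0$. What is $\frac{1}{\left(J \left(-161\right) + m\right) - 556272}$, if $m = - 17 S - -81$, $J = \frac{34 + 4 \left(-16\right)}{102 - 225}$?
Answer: $- \frac{41}{22805441} \approx -1.7978 \cdot 10^{-6}$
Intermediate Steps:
$J = \frac{10}{41}$ ($J = \frac{34 - 64}{-123} = \left(-30\right) \left(- \frac{1}{123}\right) = \frac{10}{41} \approx 0.2439$)
$m = 81$ ($m = \left(-17\right) 0 - -81 = 0 + 81 = 81$)
$\frac{1}{\left(J \left(-161\right) + m\right) - 556272} = \frac{1}{\left(\frac{10}{41} \left(-161\right) + 81\right) - 556272} = \frac{1}{\left(- \frac{1610}{41} + 81\right) - 556272} = \frac{1}{\frac{1711}{41} - 556272} = \frac{1}{- \frac{22805441}{41}} = - \frac{41}{22805441}$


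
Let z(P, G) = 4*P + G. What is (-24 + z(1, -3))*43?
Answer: -989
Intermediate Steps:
z(P, G) = G + 4*P
(-24 + z(1, -3))*43 = (-24 + (-3 + 4*1))*43 = (-24 + (-3 + 4))*43 = (-24 + 1)*43 = -23*43 = -989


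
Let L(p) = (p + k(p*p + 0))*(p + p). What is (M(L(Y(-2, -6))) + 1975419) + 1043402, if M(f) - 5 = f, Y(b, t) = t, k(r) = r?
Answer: 3018466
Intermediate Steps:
L(p) = 2*p*(p + p²) (L(p) = (p + (p*p + 0))*(p + p) = (p + (p² + 0))*(2*p) = (p + p²)*(2*p) = 2*p*(p + p²))
M(f) = 5 + f
(M(L(Y(-2, -6))) + 1975419) + 1043402 = ((5 + 2*(-6)²*(1 - 6)) + 1975419) + 1043402 = ((5 + 2*36*(-5)) + 1975419) + 1043402 = ((5 - 360) + 1975419) + 1043402 = (-355 + 1975419) + 1043402 = 1975064 + 1043402 = 3018466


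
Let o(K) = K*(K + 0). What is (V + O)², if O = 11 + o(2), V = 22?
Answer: 1369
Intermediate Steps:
o(K) = K² (o(K) = K*K = K²)
O = 15 (O = 11 + 2² = 11 + 4 = 15)
(V + O)² = (22 + 15)² = 37² = 1369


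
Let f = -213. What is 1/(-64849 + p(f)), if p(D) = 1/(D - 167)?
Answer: -380/24642621 ≈ -1.5420e-5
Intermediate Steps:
p(D) = 1/(-167 + D)
1/(-64849 + p(f)) = 1/(-64849 + 1/(-167 - 213)) = 1/(-64849 + 1/(-380)) = 1/(-64849 - 1/380) = 1/(-24642621/380) = -380/24642621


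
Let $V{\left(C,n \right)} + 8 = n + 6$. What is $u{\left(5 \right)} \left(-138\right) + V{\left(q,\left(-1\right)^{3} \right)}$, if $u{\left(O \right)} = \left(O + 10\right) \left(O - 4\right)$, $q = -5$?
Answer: $-2073$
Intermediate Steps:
$u{\left(O \right)} = \left(-4 + O\right) \left(10 + O\right)$ ($u{\left(O \right)} = \left(10 + O\right) \left(-4 + O\right) = \left(-4 + O\right) \left(10 + O\right)$)
$V{\left(C,n \right)} = -2 + n$ ($V{\left(C,n \right)} = -8 + \left(n + 6\right) = -8 + \left(6 + n\right) = -2 + n$)
$u{\left(5 \right)} \left(-138\right) + V{\left(q,\left(-1\right)^{3} \right)} = \left(-40 + 5^{2} + 6 \cdot 5\right) \left(-138\right) - \left(2 - \left(-1\right)^{3}\right) = \left(-40 + 25 + 30\right) \left(-138\right) - 3 = 15 \left(-138\right) - 3 = -2070 - 3 = -2073$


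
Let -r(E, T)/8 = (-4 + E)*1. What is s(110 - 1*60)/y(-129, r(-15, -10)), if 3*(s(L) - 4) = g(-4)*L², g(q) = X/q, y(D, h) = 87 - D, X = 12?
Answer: -104/9 ≈ -11.556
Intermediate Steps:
r(E, T) = 32 - 8*E (r(E, T) = -8*(-4 + E) = 32 - 8*E)
g(q) = 12/q
s(L) = 4 - L² (s(L) = 4 + ((12/(-4))*L²)/3 = 4 + ((12*(-¼))*L²)/3 = 4 + (-3*L²)/3 = 4 - L²)
s(110 - 1*60)/y(-129, r(-15, -10)) = (4 - (110 - 1*60)²)/(87 - 1*(-129)) = (4 - (110 - 60)²)/(87 + 129) = (4 - 1*50²)/216 = (4 - 1*2500)*(1/216) = (4 - 2500)*(1/216) = -2496*1/216 = -104/9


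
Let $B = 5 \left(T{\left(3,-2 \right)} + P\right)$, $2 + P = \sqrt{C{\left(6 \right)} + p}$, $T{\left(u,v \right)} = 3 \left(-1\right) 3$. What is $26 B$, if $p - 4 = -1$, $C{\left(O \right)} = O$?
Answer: $-1040$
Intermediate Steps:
$p = 3$ ($p = 4 - 1 = 3$)
$T{\left(u,v \right)} = -9$ ($T{\left(u,v \right)} = \left(-3\right) 3 = -9$)
$P = 1$ ($P = -2 + \sqrt{6 + 3} = -2 + \sqrt{9} = -2 + 3 = 1$)
$B = -40$ ($B = 5 \left(-9 + 1\right) = 5 \left(-8\right) = -40$)
$26 B = 26 \left(-40\right) = -1040$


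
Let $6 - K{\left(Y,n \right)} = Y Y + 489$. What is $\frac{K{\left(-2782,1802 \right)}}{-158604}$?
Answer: $\frac{7740007}{158604} \approx 48.801$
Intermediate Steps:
$K{\left(Y,n \right)} = -483 - Y^{2}$ ($K{\left(Y,n \right)} = 6 - \left(Y Y + 489\right) = 6 - \left(Y^{2} + 489\right) = 6 - \left(489 + Y^{2}\right) = -483 - Y^{2}$)
$\frac{K{\left(-2782,1802 \right)}}{-158604} = \frac{-483 - \left(-2782\right)^{2}}{-158604} = \left(-483 - 7739524\right) \left(- \frac{1}{158604}\right) = \left(-7740007\right) \left(- \frac{1}{158604}\right) = \frac{7740007}{158604}$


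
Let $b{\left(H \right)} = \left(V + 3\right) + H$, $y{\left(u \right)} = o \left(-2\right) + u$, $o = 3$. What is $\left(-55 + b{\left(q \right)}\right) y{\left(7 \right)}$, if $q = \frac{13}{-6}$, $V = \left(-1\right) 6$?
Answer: $- \frac{361}{6} \approx -60.167$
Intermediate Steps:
$V = -6$
$y{\left(u \right)} = -6 + u$ ($y{\left(u \right)} = 3 \left(-2\right) + u = -6 + u$)
$q = - \frac{13}{6}$ ($q = 13 \left(- \frac{1}{6}\right) = - \frac{13}{6} \approx -2.1667$)
$b{\left(H \right)} = -3 + H$ ($b{\left(H \right)} = \left(-6 + 3\right) + H = -3 + H$)
$\left(-55 + b{\left(q \right)}\right) y{\left(7 \right)} = \left(-55 - \frac{31}{6}\right) \left(-6 + 7\right) = \left(-55 - \frac{31}{6}\right) 1 = \left(- \frac{361}{6}\right) 1 = - \frac{361}{6}$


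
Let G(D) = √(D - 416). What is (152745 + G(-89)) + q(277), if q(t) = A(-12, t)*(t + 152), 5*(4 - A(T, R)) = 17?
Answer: 765012/5 + I*√505 ≈ 1.53e+5 + 22.472*I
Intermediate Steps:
G(D) = √(-416 + D)
A(T, R) = ⅗ (A(T, R) = 4 - ⅕*17 = 4 - 17/5 = ⅗)
q(t) = 456/5 + 3*t/5 (q(t) = 3*(t + 152)/5 = 3*(152 + t)/5 = 456/5 + 3*t/5)
(152745 + G(-89)) + q(277) = (152745 + √(-416 - 89)) + (456/5 + (⅗)*277) = (152745 + √(-505)) + (456/5 + 831/5) = (152745 + I*√505) + 1287/5 = 765012/5 + I*√505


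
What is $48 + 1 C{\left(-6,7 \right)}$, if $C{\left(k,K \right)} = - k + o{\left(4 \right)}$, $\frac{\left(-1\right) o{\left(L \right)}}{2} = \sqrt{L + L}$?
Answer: $54 - 4 \sqrt{2} \approx 48.343$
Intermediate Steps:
$o{\left(L \right)} = - 2 \sqrt{2} \sqrt{L}$ ($o{\left(L \right)} = - 2 \sqrt{L + L} = - 2 \sqrt{2 L} = - 2 \sqrt{2} \sqrt{L}$)
$C{\left(k,K \right)} = - k - 4 \sqrt{2}$ ($C{\left(k,K \right)} = - k - 2 \sqrt{2} \sqrt{4} = - k - 2 \sqrt{2} \cdot 2 = - k - 4 \sqrt{2}$)
$48 + 1 C{\left(-6,7 \right)} = 48 + 1 \left(\left(-1\right) \left(-6\right) - 4 \sqrt{2}\right) = 48 + 1 \left(6 - 4 \sqrt{2}\right) = 48 + \left(6 - 4 \sqrt{2}\right) = 54 - 4 \sqrt{2}$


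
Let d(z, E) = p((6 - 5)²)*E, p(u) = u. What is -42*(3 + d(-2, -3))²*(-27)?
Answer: 0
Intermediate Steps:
d(z, E) = E (d(z, E) = (6 - 5)²*E = 1²*E = 1*E = E)
-42*(3 + d(-2, -3))²*(-27) = -42*(3 - 3)²*(-27) = -42*0²*(-27) = -42*0*(-27) = 0*(-27) = 0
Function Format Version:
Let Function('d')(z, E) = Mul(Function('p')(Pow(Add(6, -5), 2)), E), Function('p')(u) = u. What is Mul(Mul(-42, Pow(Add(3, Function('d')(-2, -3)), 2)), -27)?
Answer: 0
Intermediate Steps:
Function('d')(z, E) = E (Function('d')(z, E) = Mul(Pow(Add(6, -5), 2), E) = Mul(Pow(1, 2), E) = Mul(1, E) = E)
Mul(Mul(-42, Pow(Add(3, Function('d')(-2, -3)), 2)), -27) = Mul(Mul(-42, Pow(Add(3, -3), 2)), -27) = Mul(Mul(-42, Pow(0, 2)), -27) = Mul(Mul(-42, 0), -27) = Mul(0, -27) = 0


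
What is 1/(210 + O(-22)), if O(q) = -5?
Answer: 1/205 ≈ 0.0048781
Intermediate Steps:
1/(210 + O(-22)) = 1/(210 - 5) = 1/205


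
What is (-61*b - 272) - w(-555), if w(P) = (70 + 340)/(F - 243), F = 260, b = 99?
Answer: -107697/17 ≈ -6335.1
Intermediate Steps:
w(P) = 410/17 (w(P) = (70 + 340)/(260 - 243) = 410/17)
(-61*b - 272) - w(-555) = (-61*99 - 272) - 1*410/17 = (-6039 - 272) - 410/17 = -6311 - 410/17 = -107697/17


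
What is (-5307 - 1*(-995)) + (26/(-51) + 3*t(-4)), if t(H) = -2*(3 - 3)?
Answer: -219938/51 ≈ -4312.5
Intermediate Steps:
t(H) = 0 (t(H) = -2*0 = 0)
(-5307 - 1*(-995)) + (26/(-51) + 3*t(-4)) = (-5307 - 1*(-995)) + (26/(-51) + 3*0) = (-5307 + 995) + (26*(-1/51) + 0) = -4312 + (-26/51 + 0) = -4312 - 26/51 = -219938/51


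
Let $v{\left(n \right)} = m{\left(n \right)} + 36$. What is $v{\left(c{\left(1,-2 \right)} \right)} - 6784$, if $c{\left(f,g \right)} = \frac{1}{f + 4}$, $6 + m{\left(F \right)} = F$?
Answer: $- \frac{33769}{5} \approx -6753.8$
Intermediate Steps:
$m{\left(F \right)} = -6 + F$
$c{\left(f,g \right)} = \frac{1}{4 + f}$
$v{\left(n \right)} = 30 + n$ ($v{\left(n \right)} = \left(-6 + n\right) + 36 = 30 + n$)
$v{\left(c{\left(1,-2 \right)} \right)} - 6784 = \left(30 + \frac{1}{4 + 1}\right) - 6784 = \left(30 + \frac{1}{5}\right) - 6784 = \frac{151}{5} - 6784 = - \frac{33769}{5}$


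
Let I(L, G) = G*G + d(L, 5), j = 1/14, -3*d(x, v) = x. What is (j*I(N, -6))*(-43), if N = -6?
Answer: -817/7 ≈ -116.71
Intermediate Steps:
d(x, v) = -x/3
j = 1/14 ≈ 0.071429
I(L, G) = G² - L/3 (I(L, G) = G*G - L/3 = G² - L/3)
(j*I(N, -6))*(-43) = (((-6)² - ⅓*(-6))/14)*(-43) = ((36 + 2)/14)*(-43) = ((1/14)*38)*(-43) = (19/7)*(-43) = -817/7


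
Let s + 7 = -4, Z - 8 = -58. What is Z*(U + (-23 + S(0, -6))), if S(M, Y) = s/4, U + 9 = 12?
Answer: 2275/2 ≈ 1137.5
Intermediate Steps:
U = 3 (U = -9 + 12 = 3)
Z = -50 (Z = 8 - 58 = -50)
s = -11 (s = -7 - 4 = -11)
S(M, Y) = -11/4
Z*(U + (-23 + S(0, -6))) = -50*(3 + (-23 - 11/4)) = -50*(3 - 103/4) = -50*(-91/4) = 2275/2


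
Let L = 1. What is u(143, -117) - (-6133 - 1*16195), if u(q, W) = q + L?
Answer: 22472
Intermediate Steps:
u(q, W) = 1 + q (u(q, W) = q + 1 = 1 + q)
u(143, -117) - (-6133 - 1*16195) = (1 + 143) - (-6133 - 1*16195) = 144 - (-6133 - 16195) = 144 - 1*(-22328) = 144 + 22328 = 22472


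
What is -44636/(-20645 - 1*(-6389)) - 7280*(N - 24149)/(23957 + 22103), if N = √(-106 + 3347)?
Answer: 4479157183/1172556 - 52*√3241/329 ≈ 3811.0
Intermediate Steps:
N = √3241 ≈ 56.930
-44636/(-20645 - 1*(-6389)) - 7280*(N - 24149)/(23957 + 22103) = -44636/(-20645 - 1*(-6389)) - 7280*(√3241 - 24149)/(23957 + 22103) = -44636/(-20645 + 6389) - (-1255748/329 + 52*√3241/329) = -44636/(-14256) - 7280*(-24149/46060 + √3241/46060) = -44636*(-1/14256) + (1255748/329 - 52*√3241/329) = 11159/3564 + (1255748/329 - 52*√3241/329) = 4479157183/1172556 - 52*√3241/329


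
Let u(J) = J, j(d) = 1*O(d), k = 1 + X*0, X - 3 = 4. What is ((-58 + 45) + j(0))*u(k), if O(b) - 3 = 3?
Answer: -7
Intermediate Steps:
X = 7 (X = 3 + 4 = 7)
O(b) = 6 (O(b) = 3 + 3 = 6)
k = 1 (k = 1 + 7*0 = 1 + 0 = 1)
j(d) = 6 (j(d) = 1*6 = 6)
((-58 + 45) + j(0))*u(k) = ((-58 + 45) + 6)*1 = (-13 + 6)*1 = -7*1 = -7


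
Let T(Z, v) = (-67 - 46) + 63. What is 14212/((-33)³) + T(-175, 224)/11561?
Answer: -1372742/3433617 ≈ -0.39979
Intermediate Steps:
T(Z, v) = -50 (T(Z, v) = -113 + 63 = -50)
14212/((-33)³) + T(-175, 224)/11561 = 14212/((-33)³) - 50/11561 = 14212/(-35937) - 50*1/11561 = 14212*(-1/35937) - 50/11561 = -1292/3267 - 50/11561 = -1372742/3433617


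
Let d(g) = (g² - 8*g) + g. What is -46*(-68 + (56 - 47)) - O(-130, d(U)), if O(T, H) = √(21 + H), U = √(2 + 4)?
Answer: 2714 - √(27 - 7*√6) ≈ 2710.9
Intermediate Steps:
U = √6 ≈ 2.4495
d(g) = g² - 7*g
-46*(-68 + (56 - 47)) - O(-130, d(U)) = -46*(-68 + (56 - 47)) - √(21 + √6*(-7 + √6)) = -46*(-68 + 9) - √(21 + √6*(-7 + √6)) = -46*(-59) - √(21 + √6*(-7 + √6)) = 2714 - √(21 + √6*(-7 + √6))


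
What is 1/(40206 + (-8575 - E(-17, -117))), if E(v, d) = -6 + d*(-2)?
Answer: 1/31403 ≈ 3.1844e-5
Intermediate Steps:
E(v, d) = -6 - 2*d
1/(40206 + (-8575 - E(-17, -117))) = 1/(40206 + (-8575 - (-6 - 2*(-117)))) = 1/(40206 + (-8575 - (-6 + 234))) = 1/(40206 + (-8575 - 1*228)) = 1/(40206 + (-8575 - 228)) = 1/(40206 - 8803) = 1/31403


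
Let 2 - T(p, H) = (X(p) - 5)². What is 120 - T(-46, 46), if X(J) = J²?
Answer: 4456439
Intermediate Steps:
T(p, H) = 2 - (-5 + p²)² (T(p, H) = 2 - (p² - 5)² = 2 - (-5 + p²)²)
120 - T(-46, 46) = 120 - (2 - (-5 + (-46)²)²) = 120 - (2 - (-5 + 2116)²) = 120 - (2 - 1*2111²) = 120 - (2 - 1*4456321) = 120 - (2 - 4456321) = 120 - 1*(-4456319) = 120 + 4456319 = 4456439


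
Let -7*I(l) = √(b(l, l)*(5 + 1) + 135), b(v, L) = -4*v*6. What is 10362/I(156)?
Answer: 24178*I*√2481/2481 ≈ 485.41*I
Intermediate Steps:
b(v, L) = -24*v
I(l) = -√(135 - 144*l)/7 (I(l) = -√((-24*l)*(5 + 1) + 135)/7 = -√(-24*l*6 + 135)/7 = -√(-144*l + 135)/7 = -√(135 - 144*l)/7)
10362/I(156) = 10362/((-3*√(15 - 16*156)/7)) = 10362/((-3*√(15 - 2496)/7)) = 10362/((-3*I*√2481/7)) = 10362*(7*I*√2481/7443) = 24178*I*√2481/2481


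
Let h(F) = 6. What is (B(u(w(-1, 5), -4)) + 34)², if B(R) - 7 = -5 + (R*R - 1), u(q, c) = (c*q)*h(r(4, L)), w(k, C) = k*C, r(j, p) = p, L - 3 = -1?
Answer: 208369225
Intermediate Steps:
L = 2 (L = 3 - 1 = 2)
w(k, C) = C*k
u(q, c) = 6*c*q (u(q, c) = (c*q)*6 = 6*c*q)
B(R) = 1 + R² (B(R) = 7 + (-5 + (R*R - 1)) = 7 + (-5 + (R² - 1)) = 7 + (-5 + (-1 + R²)) = 7 + (-6 + R²) = 1 + R²)
(B(u(w(-1, 5), -4)) + 34)² = ((1 + (6*(-4)*(5*(-1)))²) + 34)² = ((1 + (6*(-4)*(-5))²) + 34)² = ((1 + 120²) + 34)² = ((1 + 14400) + 34)² = (14401 + 34)² = 14435² = 208369225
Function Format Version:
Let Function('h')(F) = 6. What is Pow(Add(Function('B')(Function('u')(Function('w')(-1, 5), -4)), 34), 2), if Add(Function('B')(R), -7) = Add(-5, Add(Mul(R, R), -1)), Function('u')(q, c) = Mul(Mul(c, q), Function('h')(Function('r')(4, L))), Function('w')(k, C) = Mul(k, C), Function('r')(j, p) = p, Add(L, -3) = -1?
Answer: 208369225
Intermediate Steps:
L = 2 (L = Add(3, -1) = 2)
Function('w')(k, C) = Mul(C, k)
Function('u')(q, c) = Mul(6, c, q) (Function('u')(q, c) = Mul(Mul(c, q), 6) = Mul(6, c, q))
Function('B')(R) = Add(1, Pow(R, 2)) (Function('B')(R) = Add(7, Add(-5, Add(Mul(R, R), -1))) = Add(7, Add(-5, Add(Pow(R, 2), -1))) = Add(7, Add(-5, Add(-1, Pow(R, 2)))) = Add(7, Add(-6, Pow(R, 2))) = Add(1, Pow(R, 2)))
Pow(Add(Function('B')(Function('u')(Function('w')(-1, 5), -4)), 34), 2) = Pow(Add(Add(1, Pow(Mul(6, -4, Mul(5, -1)), 2)), 34), 2) = Pow(Add(Add(1, Pow(Mul(6, -4, -5), 2)), 34), 2) = Pow(Add(Add(1, Pow(120, 2)), 34), 2) = Pow(Add(Add(1, 14400), 34), 2) = Pow(Add(14401, 34), 2) = Pow(14435, 2) = 208369225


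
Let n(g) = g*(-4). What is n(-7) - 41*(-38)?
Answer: 1586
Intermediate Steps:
n(g) = -4*g
n(-7) - 41*(-38) = -4*(-7) - 41*(-38) = 28 + 1558 = 1586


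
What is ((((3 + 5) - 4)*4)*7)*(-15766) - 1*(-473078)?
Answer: -1292714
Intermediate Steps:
((((3 + 5) - 4)*4)*7)*(-15766) - 1*(-473078) = (((8 - 4)*4)*7)*(-15766) + 473078 = ((4*4)*7)*(-15766) + 473078 = (16*7)*(-15766) + 473078 = 112*(-15766) + 473078 = -1765792 + 473078 = -1292714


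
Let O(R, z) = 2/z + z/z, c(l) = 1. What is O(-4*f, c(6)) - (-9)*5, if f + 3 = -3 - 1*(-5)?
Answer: 48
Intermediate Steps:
f = -1 (f = -3 + (-3 - 1*(-5)) = -3 + (-3 + 5) = -3 + 2 = -1)
O(R, z) = 1 + 2/z (O(R, z) = 2/z + 1 = 1 + 2/z)
O(-4*f, c(6)) - (-9)*5 = (2 + 1)/1 - (-9)*5 = 1*3 - 9*(-5) = 3 + 45 = 48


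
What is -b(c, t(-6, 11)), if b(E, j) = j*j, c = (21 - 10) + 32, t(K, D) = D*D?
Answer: -14641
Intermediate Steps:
t(K, D) = D²
c = 43 (c = 11 + 32 = 43)
b(E, j) = j²
-b(c, t(-6, 11)) = -(11²)² = -1*121² = -1*14641 = -14641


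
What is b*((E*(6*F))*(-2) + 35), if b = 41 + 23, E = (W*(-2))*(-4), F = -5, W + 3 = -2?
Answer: -151360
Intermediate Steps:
W = -5 (W = -3 - 2 = -5)
E = -40 (E = -5*(-2)*(-4) = 10*(-4) = -40)
b = 64
b*((E*(6*F))*(-2) + 35) = 64*(-240*(-5)*(-2) + 35) = 64*(-40*(-30)*(-2) + 35) = 64*(1200*(-2) + 35) = 64*(-2400 + 35) = 64*(-2365) = -151360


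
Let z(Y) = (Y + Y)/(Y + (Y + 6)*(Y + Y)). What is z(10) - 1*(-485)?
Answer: 16007/33 ≈ 485.06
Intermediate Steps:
z(Y) = 2*Y/(Y + 2*Y*(6 + Y)) (z(Y) = (2*Y)/(Y + (6 + Y)*(2*Y)) = (2*Y)/(Y + 2*Y*(6 + Y)) = 2*Y/(Y + 2*Y*(6 + Y)))
z(10) - 1*(-485) = 2/(13 + 2*10) - 1*(-485) = 2/(13 + 20) + 485 = 2/33 + 485 = 16007/33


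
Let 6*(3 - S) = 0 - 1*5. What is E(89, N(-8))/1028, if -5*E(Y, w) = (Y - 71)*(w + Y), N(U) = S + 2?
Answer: -1707/5140 ≈ -0.33210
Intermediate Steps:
S = 23/6 (S = 3 - (0 - 1*5)/6 = 3 - (0 - 5)/6 = 3 - 1/6*(-5) = 3 + 5/6 = 23/6 ≈ 3.8333)
N(U) = 35/6 (N(U) = 23/6 + 2 = 35/6)
E(Y, w) = -(-71 + Y)*(Y + w)/5 (E(Y, w) = -(Y - 71)*(w + Y)/5 = -(-71 + Y)*(Y + w)/5)
E(89, N(-8))/1028 = (-1/5*89**2 + (71/5)*89 + (71/5)*(35/6) - 1/5*89*35/6)/1028 = (-1/5*7921 + 6319/5 + 497/6 - 623/6)*(1/1028) = (-7921/5 + 6319/5 + 497/6 - 623/6)*(1/1028) = -1707/5*1/1028 = -1707/5140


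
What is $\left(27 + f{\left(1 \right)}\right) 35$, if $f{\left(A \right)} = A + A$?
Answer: $1015$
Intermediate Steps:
$f{\left(A \right)} = 2 A$
$\left(27 + f{\left(1 \right)}\right) 35 = \left(27 + 2 \cdot 1\right) 35 = \left(27 + 2\right) 35 = 29 \cdot 35 = 1015$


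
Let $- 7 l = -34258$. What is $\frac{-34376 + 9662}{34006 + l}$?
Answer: $- \frac{12357}{19450} \approx -0.63532$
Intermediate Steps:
$l = 4894$ ($l = \left(- \frac{1}{7}\right) \left(-34258\right) = 4894$)
$\frac{-34376 + 9662}{34006 + l} = \frac{-34376 + 9662}{34006 + 4894} = - \frac{24714}{38900} = \left(-24714\right) \frac{1}{38900} = - \frac{12357}{19450}$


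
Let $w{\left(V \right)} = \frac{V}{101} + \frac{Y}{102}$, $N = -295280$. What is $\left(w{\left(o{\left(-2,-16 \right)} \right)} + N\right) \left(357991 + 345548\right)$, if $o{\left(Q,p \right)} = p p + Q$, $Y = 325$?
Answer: $- \frac{713368806337251}{3434} \approx -2.0774 \cdot 10^{11}$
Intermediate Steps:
$o{\left(Q,p \right)} = Q + p^{2}$ ($o{\left(Q,p \right)} = p^{2} + Q = Q + p^{2}$)
$w{\left(V \right)} = \frac{325}{102} + \frac{V}{101}$ ($w{\left(V \right)} = \frac{V}{101} + \frac{325}{102} = \frac{325}{102} + \frac{V}{101}$)
$\left(w{\left(o{\left(-2,-16 \right)} \right)} + N\right) \left(357991 + 345548\right) = \left(\left(\frac{325}{102} + \frac{-2 + \left(-16\right)^{2}}{101}\right) - 295280\right) \left(357991 + 345548\right) = \left(\left(\frac{325}{102} + \frac{-2 + 256}{101}\right) - 295280\right) 703539 = \left(\left(\frac{325}{102} + \frac{1}{101} \cdot 254\right) - 295280\right) 703539 = \left(\left(\frac{325}{102} + \frac{254}{101}\right) - 295280\right) 703539 = \left(\frac{58733}{10302} - 295280\right) 703539 = \left(- \frac{3041915827}{10302}\right) 703539 = - \frac{713368806337251}{3434}$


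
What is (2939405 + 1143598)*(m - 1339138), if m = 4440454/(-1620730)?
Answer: -4430845399170907791/810365 ≈ -5.4677e+12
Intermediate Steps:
m = -2220227/810365 (m = 4440454*(-1/1620730) = -2220227/810365 ≈ -2.7398)
(2939405 + 1143598)*(m - 1339138) = (2939405 + 1143598)*(-2220227/810365 - 1339138) = 4083003*(-1085192785597/810365) = -4430845399170907791/810365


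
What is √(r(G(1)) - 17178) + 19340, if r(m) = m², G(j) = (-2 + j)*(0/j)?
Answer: 19340 + I*√17178 ≈ 19340.0 + 131.06*I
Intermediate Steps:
G(j) = 0 (G(j) = (-2 + j)*0 = 0)
√(r(G(1)) - 17178) + 19340 = √(0² - 17178) + 19340 = √(0 - 17178) + 19340 = √(-17178) + 19340 = I*√17178 + 19340 = 19340 + I*√17178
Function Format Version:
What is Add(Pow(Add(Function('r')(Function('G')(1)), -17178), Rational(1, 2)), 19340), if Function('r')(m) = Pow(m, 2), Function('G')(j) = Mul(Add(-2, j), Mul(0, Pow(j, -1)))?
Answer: Add(19340, Mul(I, Pow(17178, Rational(1, 2)))) ≈ Add(19340., Mul(131.06, I))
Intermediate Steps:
Function('G')(j) = 0 (Function('G')(j) = Mul(Add(-2, j), 0) = 0)
Add(Pow(Add(Function('r')(Function('G')(1)), -17178), Rational(1, 2)), 19340) = Add(Pow(Add(Pow(0, 2), -17178), Rational(1, 2)), 19340) = Add(Pow(Add(0, -17178), Rational(1, 2)), 19340) = Add(Pow(-17178, Rational(1, 2)), 19340) = Add(Mul(I, Pow(17178, Rational(1, 2))), 19340) = Add(19340, Mul(I, Pow(17178, Rational(1, 2))))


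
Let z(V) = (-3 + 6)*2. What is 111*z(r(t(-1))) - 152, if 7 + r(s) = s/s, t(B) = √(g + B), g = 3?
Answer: 514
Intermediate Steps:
t(B) = √(3 + B)
r(s) = -6 (r(s) = -7 + s/s = -7 + 1 = -6)
z(V) = 6 (z(V) = 3*2 = 6)
111*z(r(t(-1))) - 152 = 111*6 - 152 = 666 - 152 = 514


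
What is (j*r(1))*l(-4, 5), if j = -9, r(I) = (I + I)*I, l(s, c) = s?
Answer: 72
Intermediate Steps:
r(I) = 2*I**2 (r(I) = (2*I)*I = 2*I**2)
(j*r(1))*l(-4, 5) = -18*1**2*(-4) = -18*(-4) = 72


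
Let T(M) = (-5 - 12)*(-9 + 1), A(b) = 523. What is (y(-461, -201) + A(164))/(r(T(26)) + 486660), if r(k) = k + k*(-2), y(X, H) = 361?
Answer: 221/121631 ≈ 0.0018170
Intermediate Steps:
T(M) = 136 (T(M) = -17*(-8) = 136)
r(k) = -k (r(k) = k - 2*k = -k)
(y(-461, -201) + A(164))/(r(T(26)) + 486660) = (361 + 523)/(-1*136 + 486660) = 884/(-136 + 486660) = 884/486524 = 884*(1/486524) = 221/121631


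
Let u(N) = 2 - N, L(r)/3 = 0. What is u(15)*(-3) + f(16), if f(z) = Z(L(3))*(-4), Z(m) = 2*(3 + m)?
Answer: 15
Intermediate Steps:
L(r) = 0 (L(r) = 3*0 = 0)
Z(m) = 6 + 2*m
f(z) = -24 (f(z) = (6 + 2*0)*(-4) = (6 + 0)*(-4) = 6*(-4) = -24)
u(15)*(-3) + f(16) = (2 - 1*15)*(-3) - 24 = (2 - 15)*(-3) - 24 = -13*(-3) - 24 = 39 - 24 = 15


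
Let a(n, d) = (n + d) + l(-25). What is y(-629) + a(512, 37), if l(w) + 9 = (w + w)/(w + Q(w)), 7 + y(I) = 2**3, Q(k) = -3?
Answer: 7599/14 ≈ 542.79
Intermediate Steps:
y(I) = 1 (y(I) = -7 + 2**3 = -7 + 8 = 1)
l(w) = -9 + 2*w/(-3 + w) (l(w) = -9 + (w + w)/(w - 3) = -9 + (2*w)/(-3 + w) = -9 + 2*w/(-3 + w))
a(n, d) = -101/14 + d + n (a(n, d) = (n + d) + (27 - 7*(-25))/(-3 - 25) = (d + n) + (27 + 175)/(-28) = (d + n) - 1/28*202 = (d + n) - 101/14 = -101/14 + d + n)
y(-629) + a(512, 37) = 1 + (-101/14 + 37 + 512) = 1 + 7585/14 = 7599/14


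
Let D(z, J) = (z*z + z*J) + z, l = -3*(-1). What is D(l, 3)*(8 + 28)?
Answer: 756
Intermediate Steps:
l = 3
D(z, J) = z + z**2 + J*z (D(z, J) = (z**2 + J*z) + z = z + z**2 + J*z)
D(l, 3)*(8 + 28) = (3*(1 + 3 + 3))*(8 + 28) = (3*7)*36 = 21*36 = 756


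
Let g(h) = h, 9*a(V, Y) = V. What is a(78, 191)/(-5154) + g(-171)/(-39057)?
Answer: 271420/100649889 ≈ 0.0026967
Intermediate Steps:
a(V, Y) = V/9
a(78, 191)/(-5154) + g(-171)/(-39057) = ((⅑)*78)/(-5154) - 171/(-39057) = (26/3)*(-1/5154) - 171*(-1/39057) = -13/7731 + 57/13019 = 271420/100649889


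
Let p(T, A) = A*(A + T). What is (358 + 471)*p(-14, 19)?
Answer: 78755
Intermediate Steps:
(358 + 471)*p(-14, 19) = (358 + 471)*(19*(19 - 14)) = 829*(19*5) = 829*95 = 78755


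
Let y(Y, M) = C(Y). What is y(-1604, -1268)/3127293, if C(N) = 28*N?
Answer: -44912/3127293 ≈ -0.014361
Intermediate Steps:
y(Y, M) = 28*Y
y(-1604, -1268)/3127293 = (28*(-1604))/3127293 = -44912*1/3127293 = -44912/3127293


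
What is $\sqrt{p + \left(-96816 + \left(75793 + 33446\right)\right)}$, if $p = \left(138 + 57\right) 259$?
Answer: $12 \sqrt{437} \approx 250.85$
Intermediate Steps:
$p = 50505$ ($p = 195 \cdot 259 = 50505$)
$\sqrt{p + \left(-96816 + \left(75793 + 33446\right)\right)} = \sqrt{50505 + \left(-96816 + \left(75793 + 33446\right)\right)} = \sqrt{50505 + \left(-96816 + 109239\right)} = \sqrt{50505 + 12423} = \sqrt{62928} = 12 \sqrt{437}$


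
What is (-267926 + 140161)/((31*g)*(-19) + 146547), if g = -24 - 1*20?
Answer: -127765/172463 ≈ -0.74083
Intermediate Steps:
g = -44 (g = -24 - 20 = -44)
(-267926 + 140161)/((31*g)*(-19) + 146547) = (-267926 + 140161)/((31*(-44))*(-19) + 146547) = -127765/(-1364*(-19) + 146547) = -127765/(25916 + 146547) = -127765/172463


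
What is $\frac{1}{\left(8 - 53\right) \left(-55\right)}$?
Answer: $\frac{1}{2475} \approx 0.00040404$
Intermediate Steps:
$\frac{1}{\left(8 - 53\right) \left(-55\right)} = \frac{1}{\left(-45\right) \left(-55\right)} = \frac{1}{2475}$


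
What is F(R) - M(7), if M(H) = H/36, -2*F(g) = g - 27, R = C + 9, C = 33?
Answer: -277/36 ≈ -7.6944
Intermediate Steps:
R = 42 (R = 33 + 9 = 42)
F(g) = 27/2 - g/2 (F(g) = -(g - 27)/2 = -(-27 + g)/2 = 27/2 - g/2)
M(H) = H/36 (M(H) = H*(1/36) = H/36)
F(R) - M(7) = (27/2 - 1/2*42) - 7/36 = (27/2 - 21) - 1*7/36 = -15/2 - 7/36 = -277/36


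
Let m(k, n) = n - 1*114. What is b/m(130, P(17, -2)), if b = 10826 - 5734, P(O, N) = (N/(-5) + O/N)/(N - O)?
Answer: -967480/21579 ≈ -44.834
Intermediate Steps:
P(O, N) = (-N/5 + O/N)/(N - O) (P(O, N) = (N*(-⅕) + O/N)/(N - O) = (-N/5 + O/N)/(N - O))
b = 5092
m(k, n) = -114 + n (m(k, n) = n - 114 = -114 + n)
b/m(130, P(17, -2)) = 5092/(-114 + (17 - ⅕*(-2)²)/((-2)*(-2 - 1*17))) = 5092/(-114 - (17 - ⅕*4)/(2*(-2 - 17))) = 5092/(-114 - ½*(17 - ⅘)/(-19)) = 5092/(-114 - ½*(-1/19)*81/5) = 5092/(-114 + 81/190) = 5092/(-21579/190) = 5092*(-190/21579) = -967480/21579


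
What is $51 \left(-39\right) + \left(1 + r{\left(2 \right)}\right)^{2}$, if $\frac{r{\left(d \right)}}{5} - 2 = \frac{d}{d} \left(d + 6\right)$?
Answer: $612$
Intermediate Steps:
$r{\left(d \right)} = 40 + 5 d$ ($r{\left(d \right)} = 10 + 5 \frac{d}{d} \left(d + 6\right) = 10 + 5 \cdot 1 \left(6 + d\right) = 10 + 5 \left(6 + d\right) = 10 + \left(30 + 5 d\right) = 40 + 5 d$)
$51 \left(-39\right) + \left(1 + r{\left(2 \right)}\right)^{2} = 51 \left(-39\right) + \left(1 + \left(40 + 5 \cdot 2\right)\right)^{2} = -1989 + \left(1 + \left(40 + 10\right)\right)^{2} = -1989 + \left(1 + 50\right)^{2} = -1989 + 51^{2} = -1989 + 2601 = 612$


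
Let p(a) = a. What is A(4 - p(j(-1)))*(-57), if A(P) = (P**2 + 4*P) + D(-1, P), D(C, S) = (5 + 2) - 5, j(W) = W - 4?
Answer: -6783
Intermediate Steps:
j(W) = -4 + W
D(C, S) = 2 (D(C, S) = 7 - 5 = 2)
A(P) = 2 + P**2 + 4*P (A(P) = (P**2 + 4*P) + 2 = 2 + P**2 + 4*P)
A(4 - p(j(-1)))*(-57) = (2 + (4 - (-4 - 1))**2 + 4*(4 - (-4 - 1)))*(-57) = (2 + (4 - 1*(-5))**2 + 4*(4 - 1*(-5)))*(-57) = (2 + (4 + 5)**2 + 4*(4 + 5))*(-57) = (2 + 9**2 + 4*9)*(-57) = (2 + 81 + 36)*(-57) = 119*(-57) = -6783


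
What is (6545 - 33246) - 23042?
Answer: -49743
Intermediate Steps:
(6545 - 33246) - 23042 = -26701 - 23042 = -49743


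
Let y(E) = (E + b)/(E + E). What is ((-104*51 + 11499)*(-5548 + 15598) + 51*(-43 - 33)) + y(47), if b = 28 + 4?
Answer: 5852052235/94 ≈ 6.2256e+7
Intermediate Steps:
b = 32
y(E) = (32 + E)/(2*E) (y(E) = (E + 32)/(E + E) = (32 + E)/((2*E)) = (32 + E)*(1/(2*E)) = (32 + E)/(2*E))
((-104*51 + 11499)*(-5548 + 15598) + 51*(-43 - 33)) + y(47) = ((-104*51 + 11499)*(-5548 + 15598) + 51*(-43 - 33)) + (½)*(32 + 47)/47 = ((-5304 + 11499)*10050 + 51*(-76)) + (½)*(1/47)*79 = (6195*10050 - 3876) + 79/94 = (62259750 - 3876) + 79/94 = 62255874 + 79/94 = 5852052235/94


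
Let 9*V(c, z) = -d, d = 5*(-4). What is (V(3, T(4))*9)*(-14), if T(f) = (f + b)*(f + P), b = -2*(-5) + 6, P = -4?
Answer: -280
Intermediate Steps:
b = 16 (b = 10 + 6 = 16)
T(f) = (-4 + f)*(16 + f) (T(f) = (f + 16)*(f - 4) = (16 + f)*(-4 + f) = (-4 + f)*(16 + f))
d = -20
V(c, z) = 20/9 (V(c, z) = (-1*(-20))/9 = (⅑)*20 = 20/9)
(V(3, T(4))*9)*(-14) = ((20/9)*9)*(-14) = 20*(-14) = -280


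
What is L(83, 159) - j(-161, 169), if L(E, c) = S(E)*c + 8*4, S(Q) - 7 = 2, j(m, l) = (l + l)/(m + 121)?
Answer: 29429/20 ≈ 1471.4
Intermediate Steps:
j(m, l) = 2*l/(121 + m) (j(m, l) = (2*l)/(121 + m) = 2*l/(121 + m))
S(Q) = 9 (S(Q) = 7 + 2 = 9)
L(E, c) = 32 + 9*c (L(E, c) = 9*c + 8*4 = 9*c + 32 = 32 + 9*c)
L(83, 159) - j(-161, 169) = (32 + 9*159) - 2*169/(121 - 161) = (32 + 1431) - 2*169/(-40) = 1463 - 2*169*(-1)/40 = 1463 - 1*(-169/20) = 1463 + 169/20 = 29429/20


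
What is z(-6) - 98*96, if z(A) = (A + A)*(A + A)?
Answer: -9264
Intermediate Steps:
z(A) = 4*A² (z(A) = (2*A)*(2*A) = 4*A²)
z(-6) - 98*96 = 4*(-6)² - 98*96 = 4*36 - 9408 = 144 - 9408 = -9264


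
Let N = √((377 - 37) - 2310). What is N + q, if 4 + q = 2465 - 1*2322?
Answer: 139 + I*√1970 ≈ 139.0 + 44.385*I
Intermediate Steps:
q = 139 (q = -4 + (2465 - 1*2322) = -4 + (2465 - 2322) = -4 + 143 = 139)
N = I*√1970 (N = √(340 - 2310) = √(-1970) = I*√1970 ≈ 44.385*I)
N + q = I*√1970 + 139 = 139 + I*√1970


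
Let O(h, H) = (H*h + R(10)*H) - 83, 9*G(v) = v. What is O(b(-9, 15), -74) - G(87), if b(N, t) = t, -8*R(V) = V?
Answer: -6661/6 ≈ -1110.2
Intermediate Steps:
R(V) = -V/8
G(v) = v/9
O(h, H) = -83 - 5*H/4 + H*h (O(h, H) = (H*h + (-⅛*10)*H) - 83 = (H*h - 5*H/4) - 83 = (-5*H/4 + H*h) - 83 = -83 - 5*H/4 + H*h)
O(b(-9, 15), -74) - G(87) = (-83 - 5/4*(-74) - 74*15) - 87/9 = (-83 + 185/2 - 1110) - 1*29/3 = -2201/2 - 29/3 = -6661/6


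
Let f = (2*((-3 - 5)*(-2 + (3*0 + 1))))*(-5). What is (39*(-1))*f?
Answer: 3120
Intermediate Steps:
f = -80 (f = (2*(-8*(-2 + (0 + 1))))*(-5) = (2*(-8*(-2 + 1)))*(-5) = (2*(-8*(-1)))*(-5) = (2*8)*(-5) = 16*(-5) = -80)
(39*(-1))*f = (39*(-1))*(-80) = -39*(-80) = 3120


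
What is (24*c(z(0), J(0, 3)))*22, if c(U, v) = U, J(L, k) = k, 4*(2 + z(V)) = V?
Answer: -1056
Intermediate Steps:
z(V) = -2 + V/4
(24*c(z(0), J(0, 3)))*22 = (24*(-2 + (1/4)*0))*22 = (24*(-2 + 0))*22 = (24*(-2))*22 = -48*22 = -1056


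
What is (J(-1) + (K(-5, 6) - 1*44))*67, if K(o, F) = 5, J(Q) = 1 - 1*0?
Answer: -2546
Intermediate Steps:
J(Q) = 1 (J(Q) = 1 + 0 = 1)
(J(-1) + (K(-5, 6) - 1*44))*67 = (1 + (5 - 1*44))*67 = (1 + (5 - 44))*67 = (1 - 39)*67 = -38*67 = -2546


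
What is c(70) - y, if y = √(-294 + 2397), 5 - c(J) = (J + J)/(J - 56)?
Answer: -5 - √2103 ≈ -50.858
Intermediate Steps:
c(J) = 5 - 2*J/(-56 + J) (c(J) = 5 - (J + J)/(J - 56) = 5 - 2*J/(-56 + J))
y = √2103 ≈ 45.858
c(70) - y = (-280 + 3*70)/(-56 + 70) - √2103 = (-280 + 210)/14 - √2103 = (1/14)*(-70) - √2103 = -5 - √2103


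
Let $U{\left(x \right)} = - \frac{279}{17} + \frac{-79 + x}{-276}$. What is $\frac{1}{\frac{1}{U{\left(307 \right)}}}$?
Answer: $- \frac{6740}{391} \approx -17.238$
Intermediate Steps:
$U{\left(x \right)} = - \frac{75661}{4692} - \frac{x}{276}$ ($U{\left(x \right)} = \left(-279\right) \frac{1}{17} + \left(-79 + x\right) \left(- \frac{1}{276}\right) = - \frac{279}{17} - \left(- \frac{79}{276} + \frac{x}{276}\right) = - \frac{75661}{4692} - \frac{x}{276}$)
$\frac{1}{\frac{1}{U{\left(307 \right)}}} = \frac{1}{\frac{1}{- \frac{75661}{4692} - \frac{307}{276}}} = \frac{1}{\frac{1}{- \frac{6740}{391}}} = \frac{1}{- \frac{391}{6740}} = - \frac{6740}{391}$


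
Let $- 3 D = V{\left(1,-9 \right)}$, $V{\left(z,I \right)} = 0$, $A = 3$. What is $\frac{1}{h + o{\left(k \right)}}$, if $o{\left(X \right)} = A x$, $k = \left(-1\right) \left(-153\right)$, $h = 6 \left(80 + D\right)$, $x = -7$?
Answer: $\frac{1}{459} \approx 0.0021787$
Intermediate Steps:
$D = 0$ ($D = \left(- \frac{1}{3}\right) 0 = 0$)
$h = 480$ ($h = 6 \left(80 + 0\right) = 6 \cdot 80 = 480$)
$k = 153$
$o{\left(X \right)} = -21$ ($o{\left(X \right)} = 3 \left(-7\right) = -21$)
$\frac{1}{h + o{\left(k \right)}} = \frac{1}{480 - 21} = \frac{1}{459}$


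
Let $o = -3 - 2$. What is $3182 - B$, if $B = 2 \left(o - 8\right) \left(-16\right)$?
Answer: $2766$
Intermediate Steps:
$o = -5$
$B = 416$ ($B = 2 \left(-5 - 8\right) \left(-16\right) = 2 \left(-13\right) \left(-16\right) = \left(-26\right) \left(-16\right) = 416$)
$3182 - B = 3182 - 416 = 2766$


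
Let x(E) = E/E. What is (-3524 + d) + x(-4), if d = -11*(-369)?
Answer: 536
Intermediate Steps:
x(E) = 1
d = 4059
(-3524 + d) + x(-4) = (-3524 + 4059) + 1 = 535 + 1 = 536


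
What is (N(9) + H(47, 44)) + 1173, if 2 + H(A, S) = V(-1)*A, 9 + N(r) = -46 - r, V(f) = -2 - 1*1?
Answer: 966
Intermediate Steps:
V(f) = -3 (V(f) = -2 - 1 = -3)
N(r) = -55 - r (N(r) = -9 + (-46 - r) = -55 - r)
H(A, S) = -2 - 3*A
(N(9) + H(47, 44)) + 1173 = ((-55 - 1*9) + (-2 - 3*47)) + 1173 = ((-55 - 9) + (-2 - 141)) + 1173 = (-64 - 143) + 1173 = -207 + 1173 = 966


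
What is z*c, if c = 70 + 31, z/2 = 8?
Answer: 1616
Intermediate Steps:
z = 16 (z = 2*8 = 16)
c = 101
z*c = 16*101 = 1616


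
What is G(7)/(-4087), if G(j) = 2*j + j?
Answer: -21/4087 ≈ -0.0051382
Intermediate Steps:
G(j) = 3*j
G(7)/(-4087) = (3*7)/(-4087) = 21*(-1/4087) = -21/4087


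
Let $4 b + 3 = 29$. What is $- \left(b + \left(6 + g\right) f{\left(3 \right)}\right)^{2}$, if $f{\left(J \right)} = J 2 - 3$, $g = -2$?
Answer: $- \frac{1369}{4} \approx -342.25$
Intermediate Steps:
$b = \frac{13}{2}$ ($b = - \frac{3}{4} + \frac{1}{4} \cdot 29 = - \frac{3}{4} + \frac{29}{4} = \frac{13}{2} \approx 6.5$)
$f{\left(J \right)} = -3 + 2 J$ ($f{\left(J \right)} = 2 J - 3 = -3 + 2 J$)
$- \left(b + \left(6 + g\right) f{\left(3 \right)}\right)^{2} = - \left(\frac{13}{2} + \left(6 - 2\right) \left(-3 + 2 \cdot 3\right)\right)^{2} = - \left(\frac{13}{2} + 4 \left(-3 + 6\right)\right)^{2} = - \left(\frac{13}{2} + 4 \cdot 3\right)^{2} = - \left(\frac{13}{2} + 12\right)^{2} = - \left(\frac{37}{2}\right)^{2} = \left(-1\right) \frac{1369}{4} = - \frac{1369}{4}$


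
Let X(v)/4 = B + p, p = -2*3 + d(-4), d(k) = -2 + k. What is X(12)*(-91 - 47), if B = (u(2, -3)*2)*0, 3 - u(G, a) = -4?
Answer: 6624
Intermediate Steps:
u(G, a) = 7 (u(G, a) = 3 - 1*(-4) = 3 + 4 = 7)
p = -12 (p = -2*3 + (-2 - 4) = -6 - 6 = -12)
B = 0 (B = (7*2)*0 = 14*0 = 0)
X(v) = -48 (X(v) = 4*(0 - 12) = 4*(-12) = -48)
X(12)*(-91 - 47) = -48*(-91 - 47) = -48*(-138) = 6624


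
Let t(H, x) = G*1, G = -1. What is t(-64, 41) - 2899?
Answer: -2900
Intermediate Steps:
t(H, x) = -1 (t(H, x) = -1*1 = -1)
t(-64, 41) - 2899 = -1 - 2899 = -2900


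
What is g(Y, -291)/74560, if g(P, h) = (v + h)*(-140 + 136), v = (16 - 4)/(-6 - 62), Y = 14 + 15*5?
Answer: 495/31688 ≈ 0.015621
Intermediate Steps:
Y = 89 (Y = 14 + 75 = 89)
v = -3/17 (v = 12/(-68) = 12*(-1/68) = -3/17 ≈ -0.17647)
g(P, h) = 12/17 - 4*h (g(P, h) = (-3/17 + h)*(-140 + 136) = (-3/17 + h)*(-4) = 12/17 - 4*h)
g(Y, -291)/74560 = (12/17 - 4*(-291))/74560 = (12/17 + 1164)*(1/74560) = (19800/17)*(1/74560) = 495/31688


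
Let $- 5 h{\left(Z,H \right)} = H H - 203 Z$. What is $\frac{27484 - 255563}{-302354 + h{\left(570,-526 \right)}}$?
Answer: $\frac{1140395}{1672736} \approx 0.68175$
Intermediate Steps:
$h{\left(Z,H \right)} = - \frac{H^{2}}{5} + \frac{203 Z}{5}$ ($h{\left(Z,H \right)} = - \frac{H H - 203 Z}{5} = - \frac{H^{2} - 203 Z}{5} = - \frac{H^{2}}{5} + \frac{203 Z}{5}$)
$\frac{27484 - 255563}{-302354 + h{\left(570,-526 \right)}} = \frac{27484 - 255563}{-302354 + \left(- \frac{\left(-526\right)^{2}}{5} + \frac{203}{5} \cdot 570\right)} = - \frac{228079}{-302354 + \left(\left(- \frac{1}{5}\right) 276676 + 23142\right)} = - \frac{228079}{-302354 + \left(- \frac{276676}{5} + 23142\right)} = - \frac{228079}{-302354 - \frac{160966}{5}} = - \frac{228079}{- \frac{1672736}{5}} = \left(-228079\right) \left(- \frac{5}{1672736}\right) = \frac{1140395}{1672736}$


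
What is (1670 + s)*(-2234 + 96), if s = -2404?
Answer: 1569292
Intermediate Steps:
(1670 + s)*(-2234 + 96) = (1670 - 2404)*(-2234 + 96) = -734*(-2138) = 1569292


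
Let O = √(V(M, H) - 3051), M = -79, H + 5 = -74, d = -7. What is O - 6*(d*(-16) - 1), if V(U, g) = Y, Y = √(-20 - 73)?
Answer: -666 + √(-3051 + I*√93) ≈ -665.91 + 55.236*I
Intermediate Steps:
H = -79 (H = -5 - 74 = -79)
Y = I*√93 (Y = √(-93) = I*√93 ≈ 9.6436*I)
V(U, g) = I*√93
O = √(-3051 + I*√93) (O = √(I*√93 - 3051) = √(-3051 + I*√93) ≈ 0.0873 + 55.236*I)
O - 6*(d*(-16) - 1) = √(-3051 + I*√93) - 6*(-7*(-16) - 1) = √(-3051 + I*√93) - 6*(112 - 1) = √(-3051 + I*√93) - 6*111 = √(-3051 + I*√93) - 666 = -666 + √(-3051 + I*√93)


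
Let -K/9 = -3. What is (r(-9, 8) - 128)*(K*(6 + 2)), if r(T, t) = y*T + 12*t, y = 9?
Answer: -24408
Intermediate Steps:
K = 27 (K = -9*(-3) = 27)
r(T, t) = 9*T + 12*t
(r(-9, 8) - 128)*(K*(6 + 2)) = ((9*(-9) + 12*8) - 128)*(27*(6 + 2)) = ((-81 + 96) - 128)*(27*8) = (15 - 128)*216 = -113*216 = -24408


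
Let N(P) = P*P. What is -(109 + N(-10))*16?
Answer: -3344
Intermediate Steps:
N(P) = P²
-(109 + N(-10))*16 = -(109 + (-10)²)*16 = -(109 + 100)*16 = -209*16 = -1*3344 = -3344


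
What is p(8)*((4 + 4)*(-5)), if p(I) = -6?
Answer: 240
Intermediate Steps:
p(8)*((4 + 4)*(-5)) = -6*(4 + 4)*(-5) = -48*(-5) = -6*(-40) = 240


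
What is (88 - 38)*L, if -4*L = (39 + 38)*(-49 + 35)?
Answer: 13475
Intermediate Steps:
L = 539/2 (L = -(39 + 38)*(-49 + 35)/4 = -77*(-14)/4 = -¼*(-1078) = 539/2 ≈ 269.50)
(88 - 38)*L = (88 - 38)*(539/2) = 50*(539/2) = 13475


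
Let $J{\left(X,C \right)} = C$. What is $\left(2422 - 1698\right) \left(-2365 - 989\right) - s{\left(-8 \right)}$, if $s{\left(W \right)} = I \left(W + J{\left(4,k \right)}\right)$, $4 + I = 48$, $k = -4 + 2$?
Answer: $-2427856$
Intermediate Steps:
$k = -2$
$I = 44$ ($I = -4 + 48 = 44$)
$s{\left(W \right)} = -88 + 44 W$ ($s{\left(W \right)} = 44 \left(W - 2\right) = 44 \left(-2 + W\right) = -88 + 44 W$)
$\left(2422 - 1698\right) \left(-2365 - 989\right) - s{\left(-8 \right)} = \left(2422 - 1698\right) \left(-2365 - 989\right) - \left(-88 + 44 \left(-8\right)\right) = 724 \left(-3354\right) - \left(-88 - 352\right) = -2428296 - -440 = -2428296 + 440 = -2427856$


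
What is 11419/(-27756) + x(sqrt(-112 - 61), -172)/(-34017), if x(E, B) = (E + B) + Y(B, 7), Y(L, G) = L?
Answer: -126297353/314725284 - I*sqrt(173)/34017 ≈ -0.40129 - 0.00038666*I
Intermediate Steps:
x(E, B) = E + 2*B (x(E, B) = (E + B) + B = (B + E) + B = E + 2*B)
11419/(-27756) + x(sqrt(-112 - 61), -172)/(-34017) = 11419/(-27756) + (sqrt(-112 - 61) + 2*(-172))/(-34017) = 11419*(-1/27756) + (sqrt(-173) - 344)*(-1/34017) = -11419/27756 + (I*sqrt(173) - 344)*(-1/34017) = -11419/27756 + (-344 + I*sqrt(173))*(-1/34017) = -11419/27756 + (344/34017 - I*sqrt(173)/34017) = -126297353/314725284 - I*sqrt(173)/34017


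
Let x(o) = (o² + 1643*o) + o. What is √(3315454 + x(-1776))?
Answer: √3549886 ≈ 1884.1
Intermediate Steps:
x(o) = o² + 1644*o
√(3315454 + x(-1776)) = √(3315454 - 1776*(1644 - 1776)) = √(3315454 - 1776*(-132)) = √(3315454 + 234432) = √3549886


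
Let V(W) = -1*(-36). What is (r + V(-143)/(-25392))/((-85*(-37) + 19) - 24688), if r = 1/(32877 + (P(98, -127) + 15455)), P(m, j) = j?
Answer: 142499/2195486312720 ≈ 6.4905e-8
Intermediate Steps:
V(W) = 36
r = 1/48205 (r = 1/(32877 + (-127 + 15455)) = 1/(32877 + 15328) = 1/48205 ≈ 2.0745e-5)
(r + V(-143)/(-25392))/((-85*(-37) + 19) - 24688) = (1/48205 + 36/(-25392))/((-85*(-37) + 19) - 24688) = (1/48205 + 36*(-1/25392))/((3145 + 19) - 24688) = (1/48205 - 3/2116)/(3164 - 24688) = -142499/102001780/(-21524) = -142499/102001780*(-1/21524) = 142499/2195486312720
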